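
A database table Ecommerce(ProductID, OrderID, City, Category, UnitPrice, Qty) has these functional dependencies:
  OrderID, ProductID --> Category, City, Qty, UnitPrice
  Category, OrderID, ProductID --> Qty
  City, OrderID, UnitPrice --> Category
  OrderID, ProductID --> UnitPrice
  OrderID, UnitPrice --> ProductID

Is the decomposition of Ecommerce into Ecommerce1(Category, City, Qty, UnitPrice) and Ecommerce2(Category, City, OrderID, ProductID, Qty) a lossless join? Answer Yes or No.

Ecommerce1 ∩ Ecommerce2 = {Category, City, Qty}; its closure under F is {Category, City, Qty}.
The closure covers neither Ecommerce1 nor Ecommerce2 entirely; the join is not lossless.

No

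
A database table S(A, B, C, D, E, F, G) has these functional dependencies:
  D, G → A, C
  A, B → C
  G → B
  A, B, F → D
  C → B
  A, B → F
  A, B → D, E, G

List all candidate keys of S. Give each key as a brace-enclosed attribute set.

{A, B}⁺ = {A, B, C, D, E, F, G} — all of the relation — so {A, B} is a candidate key.
{A, C}⁺ = {A, B, C, D, E, F, G} — all of the relation — so {A, C} is a candidate key.
{A, G}⁺ = {A, B, C, D, E, F, G} — all of the relation — so {A, G} is a candidate key.
{D, G}⁺ = {A, B, C, D, E, F, G} — all of the relation — so {D, G} is a candidate key.
These are minimal and exhaustive — every other superkey contains one of them.

{A, B}, {A, C}, {A, G}, {D, G}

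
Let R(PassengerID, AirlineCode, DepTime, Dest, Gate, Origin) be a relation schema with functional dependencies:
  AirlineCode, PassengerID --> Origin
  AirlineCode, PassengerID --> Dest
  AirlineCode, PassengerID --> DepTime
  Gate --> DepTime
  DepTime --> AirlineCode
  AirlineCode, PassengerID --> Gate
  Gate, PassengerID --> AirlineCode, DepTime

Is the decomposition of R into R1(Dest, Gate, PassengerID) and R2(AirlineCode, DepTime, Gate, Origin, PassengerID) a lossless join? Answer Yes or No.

Common attributes: {Gate, PassengerID}; their closure is {AirlineCode, DepTime, Dest, Gate, Origin, PassengerID}.
R1 is contained in that closure, so R1 ∩ R2 --> R1 holds and the join is lossless.

Yes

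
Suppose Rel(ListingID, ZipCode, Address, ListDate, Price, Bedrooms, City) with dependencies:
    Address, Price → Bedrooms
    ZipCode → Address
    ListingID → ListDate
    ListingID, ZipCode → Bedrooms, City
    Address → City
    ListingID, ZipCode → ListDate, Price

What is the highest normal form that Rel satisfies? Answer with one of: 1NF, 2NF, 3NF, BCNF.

1NF

Candidate key: {ListingID, ZipCode}. Prime attributes: {ListingID, ZipCode}.
Address, Price → Bedrooms breaks BCNF: {Address, Price}⁺ = {Address, Bedrooms, City, Price}, so {Address, Price} is not a superkey.
Address, Price → Bedrooms determines the non-prime attribute {Bedrooms} from a non-superkey — 3NF is violated.
{ListingID} is a proper subset of the key {ListingID, ZipCode}, and {ListingID}⁺ contains the non-prime attribute {ListDate} — a partial dependency, so 2NF is violated.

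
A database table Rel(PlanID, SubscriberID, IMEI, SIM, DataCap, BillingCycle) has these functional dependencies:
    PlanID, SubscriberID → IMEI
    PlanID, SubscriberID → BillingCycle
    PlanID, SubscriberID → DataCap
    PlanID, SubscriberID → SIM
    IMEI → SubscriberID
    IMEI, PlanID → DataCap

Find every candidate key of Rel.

No FD produces {PlanID}, so it must be in every candidate key.
{IMEI, PlanID} is a candidate key since {IMEI, PlanID}⁺ = {BillingCycle, DataCap, IMEI, PlanID, SIM, SubscriberID} covers every attribute.
{PlanID, SubscriberID} is a candidate key since {PlanID, SubscriberID}⁺ = {BillingCycle, DataCap, IMEI, PlanID, SIM, SubscriberID} covers every attribute.
No proper subset of any of these is a key, and no other minimal superkey exists.

{IMEI, PlanID}, {PlanID, SubscriberID}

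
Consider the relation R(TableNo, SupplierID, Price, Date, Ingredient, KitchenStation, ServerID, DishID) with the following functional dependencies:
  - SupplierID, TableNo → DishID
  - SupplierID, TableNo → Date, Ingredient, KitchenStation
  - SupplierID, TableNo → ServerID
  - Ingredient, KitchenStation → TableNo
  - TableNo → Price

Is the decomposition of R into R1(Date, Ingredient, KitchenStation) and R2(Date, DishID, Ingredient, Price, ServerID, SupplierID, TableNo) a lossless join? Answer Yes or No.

R1 ∩ R2 = {Date, Ingredient}; its closure under F is {Date, Ingredient}.
Neither R1 nor R2 is contained in that closure, so the decomposition is lossy.

No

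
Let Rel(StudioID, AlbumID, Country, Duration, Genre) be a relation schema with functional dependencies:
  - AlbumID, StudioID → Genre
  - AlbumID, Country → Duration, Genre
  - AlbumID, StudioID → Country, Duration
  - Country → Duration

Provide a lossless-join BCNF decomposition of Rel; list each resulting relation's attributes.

{AlbumID, Country, Genre}; {AlbumID, Country, StudioID}; {Country, Duration}

Candidate key of the original relation: {AlbumID, StudioID}.
In {AlbumID, Country, Duration, Genre, StudioID}, {AlbumID, Country} is not a superkey ({AlbumID, Country}⁺ restricted to this set is {AlbumID, Country, Duration, Genre}), so split on AlbumID, Country → Duration, Genre into {AlbumID, Country, Duration, Genre} and {AlbumID, Country, StudioID}.
In {AlbumID, Country, Duration, Genre}, {Country} is not a superkey ({Country}⁺ restricted to this set is {Country, Duration}), so split on Country → Duration into {Country, Duration} and {AlbumID, Country, Genre}.
{Country, Duration} has no BCNF violation.
{AlbumID, Country, Genre} has no BCNF violation.
{AlbumID, Country, StudioID} has no BCNF violation.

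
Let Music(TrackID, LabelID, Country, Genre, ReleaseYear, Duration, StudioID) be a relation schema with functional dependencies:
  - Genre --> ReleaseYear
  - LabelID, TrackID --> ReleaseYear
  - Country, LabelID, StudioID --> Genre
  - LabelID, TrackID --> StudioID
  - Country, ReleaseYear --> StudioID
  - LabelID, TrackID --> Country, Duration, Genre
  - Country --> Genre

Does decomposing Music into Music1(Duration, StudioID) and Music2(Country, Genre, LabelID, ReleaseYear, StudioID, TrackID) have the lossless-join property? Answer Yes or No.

No

The shared attributes are {StudioID} and {StudioID}⁺ = {StudioID}.
Neither Music1 nor Music2 is contained in that closure, so the decomposition is lossy.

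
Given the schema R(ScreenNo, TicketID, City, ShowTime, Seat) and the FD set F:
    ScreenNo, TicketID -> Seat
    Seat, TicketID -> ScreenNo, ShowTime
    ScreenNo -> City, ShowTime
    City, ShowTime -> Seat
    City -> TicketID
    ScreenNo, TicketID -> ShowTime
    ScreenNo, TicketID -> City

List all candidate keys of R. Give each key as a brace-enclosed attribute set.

{ScreenNo}⁺ = {City, ScreenNo, Seat, ShowTime, TicketID}, which is every attribute, so {ScreenNo} is a candidate key.
{City, Seat}⁺ = {City, ScreenNo, Seat, ShowTime, TicketID}, which is every attribute, so {City, Seat} is a candidate key.
{City, ShowTime}⁺ = {City, ScreenNo, Seat, ShowTime, TicketID}, which is every attribute, so {City, ShowTime} is a candidate key.
{Seat, TicketID}⁺ = {City, ScreenNo, Seat, ShowTime, TicketID}, which is every attribute, so {Seat, TicketID} is a candidate key.
These are minimal and exhaustive — every other superkey contains one of them.

{City, Seat}, {City, ShowTime}, {ScreenNo}, {Seat, TicketID}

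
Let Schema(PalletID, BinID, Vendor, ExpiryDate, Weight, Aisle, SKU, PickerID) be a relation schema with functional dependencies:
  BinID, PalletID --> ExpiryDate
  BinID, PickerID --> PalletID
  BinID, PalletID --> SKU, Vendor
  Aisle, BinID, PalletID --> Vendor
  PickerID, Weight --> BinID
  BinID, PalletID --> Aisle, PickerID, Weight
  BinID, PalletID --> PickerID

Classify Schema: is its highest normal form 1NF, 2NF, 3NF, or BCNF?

BCNF

Candidate keys: {BinID, PalletID}, {BinID, PickerID}, {PickerID, Weight}. Prime attributes: {BinID, PalletID, PickerID, Weight}.
The left-hand side of every FD is a superkey, so BCNF is satisfied.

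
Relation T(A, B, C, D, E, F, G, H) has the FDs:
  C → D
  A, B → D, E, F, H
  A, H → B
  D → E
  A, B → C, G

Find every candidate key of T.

{A} never appears on the right of any FD, so every key must include it.
{A, B} is a candidate key since {A, B}⁺ = {A, B, C, D, E, F, G, H} covers every attribute.
{A, H} is a candidate key since {A, H}⁺ = {A, B, C, D, E, F, G, H} covers every attribute.
These are minimal and exhaustive — every other superkey contains one of them.

{A, B}, {A, H}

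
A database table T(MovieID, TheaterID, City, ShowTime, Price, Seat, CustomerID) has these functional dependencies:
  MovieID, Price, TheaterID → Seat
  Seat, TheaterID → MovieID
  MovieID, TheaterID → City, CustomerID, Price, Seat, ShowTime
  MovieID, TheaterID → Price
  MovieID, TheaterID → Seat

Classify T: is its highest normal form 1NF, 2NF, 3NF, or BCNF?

Candidate keys: {MovieID, TheaterID}, {Seat, TheaterID}. Prime attributes: {MovieID, Seat, TheaterID}.
Each dependency's left side is a superkey — BCNF holds.

BCNF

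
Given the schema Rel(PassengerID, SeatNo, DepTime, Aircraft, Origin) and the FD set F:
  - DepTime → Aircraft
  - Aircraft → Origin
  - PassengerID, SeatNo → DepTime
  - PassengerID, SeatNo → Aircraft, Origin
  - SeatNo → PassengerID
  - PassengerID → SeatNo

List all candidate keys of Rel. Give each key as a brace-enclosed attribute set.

{PassengerID}, {SeatNo}

Closure of {PassengerID} is {Aircraft, DepTime, Origin, PassengerID, SeatNo}, the whole schema; {PassengerID} is a candidate key.
Closure of {SeatNo} is {Aircraft, DepTime, Origin, PassengerID, SeatNo}, the whole schema; {SeatNo} is a candidate key.
These are minimal and exhaustive — every other superkey contains one of them.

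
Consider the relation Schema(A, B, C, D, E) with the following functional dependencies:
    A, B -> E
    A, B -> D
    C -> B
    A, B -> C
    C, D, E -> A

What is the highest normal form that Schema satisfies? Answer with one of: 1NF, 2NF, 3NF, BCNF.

3NF

Candidate keys: {A, B}, {A, C}, {C, D, E}. Prime attributes: {A, B, C, D, E}.
For C -> B we have {C}⁺ = {B, C}; {C} is not a superkey, so BCNF fails.
Its right-hand attributes {B} are all prime, as are those of every other non-superkey FD — the relation is in 3NF.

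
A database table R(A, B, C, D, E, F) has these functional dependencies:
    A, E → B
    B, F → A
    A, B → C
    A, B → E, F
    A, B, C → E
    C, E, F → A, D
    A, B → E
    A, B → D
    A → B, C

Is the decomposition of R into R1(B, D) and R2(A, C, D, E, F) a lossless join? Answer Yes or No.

The shared attributes are {D} and {D}⁺ = {D}.
The closure covers neither R1 nor R2 entirely; the join is not lossless.

No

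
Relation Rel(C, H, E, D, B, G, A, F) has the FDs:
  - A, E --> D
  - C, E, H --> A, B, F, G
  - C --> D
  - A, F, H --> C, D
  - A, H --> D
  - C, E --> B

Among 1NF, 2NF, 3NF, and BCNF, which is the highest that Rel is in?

Candidate keys: {A, E, F, H}, {C, E, H}. Prime attributes: {A, C, E, F, H}.
A, E --> D breaks BCNF: {A, E}⁺ = {A, D, E}, so {A, E} is not a superkey.
A, E --> D has non-prime {D} on the right and a non-superkey on the left, so 3NF fails.
The proper key subset {C} of {C, E, H} determines non-prime {D}, so the relation is not even in 2NF.

1NF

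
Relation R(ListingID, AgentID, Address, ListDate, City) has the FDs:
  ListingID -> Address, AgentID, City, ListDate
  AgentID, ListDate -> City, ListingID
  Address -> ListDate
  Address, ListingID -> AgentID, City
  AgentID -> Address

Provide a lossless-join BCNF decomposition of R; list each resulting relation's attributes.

{Address, AgentID, City, ListingID}; {Address, ListDate}

Candidate keys of the original relation: {AgentID}, {ListingID}.
In {Address, AgentID, City, ListDate, ListingID}, {Address} is not a superkey ({Address}⁺ restricted to this set is {Address, ListDate}), so split on Address -> ListDate into {Address, ListDate} and {Address, AgentID, City, ListingID}.
{Address, ListDate}: every determinant is a superkey — BCNF.
{Address, AgentID, City, ListingID}: every determinant is a superkey — BCNF.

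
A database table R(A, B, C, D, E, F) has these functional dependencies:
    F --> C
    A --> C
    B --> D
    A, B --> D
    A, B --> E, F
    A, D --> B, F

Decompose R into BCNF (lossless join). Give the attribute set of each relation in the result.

Candidate keys of the original relation: {A, B}, {A, D}.
Within {A, B, C, D, E, F}: {F}⁺ ∩ {A, B, C, D, E, F} = {C, F}, not the whole set, so F --> C violates BCNF; decompose into {C, F} and {A, B, D, E, F}.
{C, F} is in BCNF.
Within {A, B, D, E, F}: {B}⁺ ∩ {A, B, D, E, F} = {B, D}, not the whole set, so B --> D violates BCNF; decompose into {B, D} and {A, B, E, F}.
{B, D} is in BCNF.
{A, B, E, F} is in BCNF.

{A, B, E, F}; {B, D}; {C, F}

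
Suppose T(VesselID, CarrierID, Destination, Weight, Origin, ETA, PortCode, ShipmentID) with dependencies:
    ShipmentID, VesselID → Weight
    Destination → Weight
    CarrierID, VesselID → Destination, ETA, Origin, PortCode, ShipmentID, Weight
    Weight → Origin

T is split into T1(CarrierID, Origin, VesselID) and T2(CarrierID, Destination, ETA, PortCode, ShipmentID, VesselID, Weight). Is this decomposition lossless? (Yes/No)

Yes

Common attributes: {CarrierID, VesselID}; their closure is {CarrierID, Destination, ETA, Origin, PortCode, ShipmentID, VesselID, Weight}.
Since T1 ⊆ {CarrierID, Destination, ETA, Origin, PortCode, ShipmentID, VesselID, Weight}, the intersection is a superkey of T1; the decomposition is lossless.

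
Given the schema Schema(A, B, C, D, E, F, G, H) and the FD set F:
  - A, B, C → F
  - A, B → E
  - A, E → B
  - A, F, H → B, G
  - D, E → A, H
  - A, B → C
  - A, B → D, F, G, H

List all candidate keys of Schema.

{A, B}, {A, E}, {A, F, H}, {D, E}

{A, B}⁺ = {A, B, C, D, E, F, G, H}, which is every attribute, so {A, B} is a candidate key.
{A, E}⁺ = {A, B, C, D, E, F, G, H}, which is every attribute, so {A, E} is a candidate key.
{D, E}⁺ = {A, B, C, D, E, F, G, H}, which is every attribute, so {D, E} is a candidate key.
{A, F, H}⁺ = {A, B, C, D, E, F, G, H}, which is every attribute, so {A, F, H} is a candidate key.
These are minimal and exhaustive — every other superkey contains one of them.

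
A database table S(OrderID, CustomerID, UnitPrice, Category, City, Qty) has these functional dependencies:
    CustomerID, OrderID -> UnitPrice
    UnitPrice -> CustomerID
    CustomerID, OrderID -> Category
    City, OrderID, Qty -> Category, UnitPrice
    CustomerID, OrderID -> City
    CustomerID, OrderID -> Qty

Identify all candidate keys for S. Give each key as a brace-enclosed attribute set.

{City, OrderID, Qty}, {CustomerID, OrderID}, {OrderID, UnitPrice}

{OrderID} never appears on the right of any FD, so every key must include it.
{CustomerID, OrderID}⁺ = {Category, City, CustomerID, OrderID, Qty, UnitPrice}, which is every attribute, so {CustomerID, OrderID} is a candidate key.
{OrderID, UnitPrice}⁺ = {Category, City, CustomerID, OrderID, Qty, UnitPrice}, which is every attribute, so {OrderID, UnitPrice} is a candidate key.
{City, OrderID, Qty}⁺ = {Category, City, CustomerID, OrderID, Qty, UnitPrice}, which is every attribute, so {City, OrderID, Qty} is a candidate key.
These are minimal and exhaustive — every other superkey contains one of them.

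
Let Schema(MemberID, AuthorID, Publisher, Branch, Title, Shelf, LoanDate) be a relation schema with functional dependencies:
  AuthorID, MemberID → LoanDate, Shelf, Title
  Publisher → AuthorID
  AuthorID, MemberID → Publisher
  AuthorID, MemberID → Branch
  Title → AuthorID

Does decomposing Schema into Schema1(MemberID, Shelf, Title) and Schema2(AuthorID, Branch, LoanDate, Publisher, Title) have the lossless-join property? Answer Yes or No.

No

The shared attributes are {Title} and {Title}⁺ = {AuthorID, Title}.
Schema1 ⊄ {AuthorID, Title} and Schema2 ⊄ {AuthorID, Title}, so the split is lossy.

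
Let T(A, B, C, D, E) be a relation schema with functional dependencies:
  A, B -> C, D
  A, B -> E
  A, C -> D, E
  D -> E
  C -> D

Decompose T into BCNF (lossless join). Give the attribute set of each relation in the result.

Candidate key of the original relation: {A, B}.
In {A, B, C, D, E}, {A, C} is not a superkey ({A, C}⁺ restricted to this set is {A, C, D, E}), so split on A, C -> D, E into {A, C, D, E} and {A, B, C}.
In {A, C, D, E}, {D} is not a superkey ({D}⁺ restricted to this set is {D, E}), so split on D -> E into {D, E} and {A, C, D}.
{D, E} is in BCNF.
In {A, C, D}, {C} is not a superkey ({C}⁺ restricted to this set is {C, D}), so split on C -> D into {C, D} and {A, C}.
{C, D} is in BCNF.
{A, C} is in BCNF.
{A, B, C} is in BCNF.

{A, B, C}; {C, D}; {D, E}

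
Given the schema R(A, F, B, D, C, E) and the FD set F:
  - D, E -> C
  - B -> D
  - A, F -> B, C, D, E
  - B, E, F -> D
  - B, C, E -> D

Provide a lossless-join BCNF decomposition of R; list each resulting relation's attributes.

{A, B, E, F}; {B, D}; {C, D, E}

Candidate key of the original relation: {A, F}.
{A, B, C, D, E, F}: {D, E} determines {C, D, E} here but is not a superkey — split on D, E -> C, giving {C, D, E} and {A, B, D, E, F}.
{C, D, E}: every determinant is a superkey — BCNF.
{A, B, D, E, F}: {B} determines {B, D} here but is not a superkey — split on B -> D, giving {B, D} and {A, B, E, F}.
{B, D}: every determinant is a superkey — BCNF.
{A, B, E, F}: every determinant is a superkey — BCNF.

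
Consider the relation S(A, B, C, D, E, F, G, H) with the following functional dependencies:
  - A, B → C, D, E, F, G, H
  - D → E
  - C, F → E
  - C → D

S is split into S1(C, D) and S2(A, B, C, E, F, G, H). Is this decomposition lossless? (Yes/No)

Common attributes: {C}; their closure is {C, D, E}.
Since S1 ⊆ {C, D, E}, the intersection is a superkey of S1; the decomposition is lossless.

Yes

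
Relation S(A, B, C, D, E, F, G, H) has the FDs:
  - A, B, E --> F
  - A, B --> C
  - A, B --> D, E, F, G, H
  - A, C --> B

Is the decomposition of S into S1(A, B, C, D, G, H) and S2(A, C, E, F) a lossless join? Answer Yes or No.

Yes

S1 ∩ S2 = {A, C}; its closure under F is {A, B, C, D, E, F, G, H}.
S1 is contained in that closure, so S1 ∩ S2 --> S1 holds and the join is lossless.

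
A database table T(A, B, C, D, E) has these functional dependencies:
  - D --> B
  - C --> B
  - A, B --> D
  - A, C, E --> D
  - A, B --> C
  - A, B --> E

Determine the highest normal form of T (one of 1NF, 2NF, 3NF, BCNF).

3NF

Candidate keys: {A, B}, {A, C}, {A, D}. Prime attributes: {A, B, C, D}.
D --> B: {D}⁺ = {B, D}, which is not all of the attributes, so the left side is not a superkey — BCNF is violated.
But every attribute on its right side ({B}) is prime, and the same holds for every other non-superkey FD, so 3NF still holds.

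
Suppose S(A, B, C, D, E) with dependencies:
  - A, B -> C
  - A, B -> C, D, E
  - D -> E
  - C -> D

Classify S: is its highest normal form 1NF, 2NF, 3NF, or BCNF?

2NF

Candidate key: {A, B}. Prime attributes: {A, B}.
D -> E: {D}⁺ = {D, E}, which is not all of the attributes, so the left side is not a superkey — BCNF is violated.
D -> E determines the non-prime attribute {E} from a non-superkey — 3NF is violated.
No proper subset of a key has a non-prime attribute in its closure, so there is no partial dependency; 2NF holds.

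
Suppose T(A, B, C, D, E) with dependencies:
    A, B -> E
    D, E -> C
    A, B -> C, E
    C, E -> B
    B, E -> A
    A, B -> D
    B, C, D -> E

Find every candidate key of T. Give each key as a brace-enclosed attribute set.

{A, B} is a candidate key since {A, B}⁺ = {A, B, C, D, E} covers every attribute.
{B, E} is a candidate key since {B, E}⁺ = {A, B, C, D, E} covers every attribute.
{C, E} is a candidate key since {C, E}⁺ = {A, B, C, D, E} covers every attribute.
{D, E} is a candidate key since {D, E}⁺ = {A, B, C, D, E} covers every attribute.
{B, C, D} is a candidate key since {B, C, D}⁺ = {A, B, C, D, E} covers every attribute.
No proper subset of any of these is a key, and no other minimal superkey exists.

{A, B}, {B, C, D}, {B, E}, {C, E}, {D, E}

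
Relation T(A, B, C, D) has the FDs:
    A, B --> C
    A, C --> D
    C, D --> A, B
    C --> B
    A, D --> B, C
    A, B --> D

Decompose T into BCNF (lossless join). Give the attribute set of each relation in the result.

Candidate keys of the original relation: {A, B}, {A, C}, {A, D}, {C, D}.
{A, B, C, D}: {C} determines {B, C} here but is not a superkey — split on C --> B, giving {B, C} and {A, C, D}.
{B, C} has no BCNF violation.
{A, C, D} has no BCNF violation.

{A, C, D}; {B, C}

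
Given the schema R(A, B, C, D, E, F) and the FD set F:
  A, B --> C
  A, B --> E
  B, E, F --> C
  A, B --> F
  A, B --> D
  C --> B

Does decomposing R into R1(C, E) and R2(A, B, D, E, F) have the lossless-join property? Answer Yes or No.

R1 ∩ R2 = {E}; its closure under F is {E}.
The closure covers neither R1 nor R2 entirely; the join is not lossless.

No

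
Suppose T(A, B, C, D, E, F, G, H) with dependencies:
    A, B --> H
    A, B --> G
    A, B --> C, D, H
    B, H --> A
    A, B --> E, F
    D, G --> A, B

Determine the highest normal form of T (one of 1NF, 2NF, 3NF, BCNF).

Candidate keys: {A, B}, {B, H}, {D, G}. Prime attributes: {A, B, D, G, H}.
Each dependency's left side is a superkey — BCNF holds.

BCNF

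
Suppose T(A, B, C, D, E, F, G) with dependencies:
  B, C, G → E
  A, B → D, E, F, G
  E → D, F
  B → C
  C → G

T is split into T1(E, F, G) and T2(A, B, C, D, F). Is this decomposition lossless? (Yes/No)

The shared attributes are {F} and {F}⁺ = {F}.
T1 ⊄ {F} and T2 ⊄ {F}, so the split is lossy.

No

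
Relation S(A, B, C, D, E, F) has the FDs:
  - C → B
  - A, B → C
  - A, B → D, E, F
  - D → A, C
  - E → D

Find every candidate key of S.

Closure of {D} is {A, B, C, D, E, F}, the whole schema; {D} is a candidate key.
Closure of {E} is {A, B, C, D, E, F}, the whole schema; {E} is a candidate key.
Closure of {A, B} is {A, B, C, D, E, F}, the whole schema; {A, B} is a candidate key.
Closure of {A, C} is {A, B, C, D, E, F}, the whole schema; {A, C} is a candidate key.
No proper subset of any of these is a key, and no other minimal superkey exists.

{A, B}, {A, C}, {D}, {E}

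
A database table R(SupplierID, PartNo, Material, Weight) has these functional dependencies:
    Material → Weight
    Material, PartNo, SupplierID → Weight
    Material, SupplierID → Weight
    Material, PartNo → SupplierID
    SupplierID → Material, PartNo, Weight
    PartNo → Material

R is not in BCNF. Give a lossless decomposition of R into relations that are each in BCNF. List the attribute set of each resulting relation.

{Material, PartNo, SupplierID}; {Material, Weight}

Candidate keys of the original relation: {PartNo}, {SupplierID}.
Within {Material, PartNo, SupplierID, Weight}: {Material}⁺ ∩ {Material, PartNo, SupplierID, Weight} = {Material, Weight}, not the whole set, so Material → Weight violates BCNF; decompose into {Material, Weight} and {Material, PartNo, SupplierID}.
{Material, Weight}: every determinant is a superkey — BCNF.
{Material, PartNo, SupplierID}: every determinant is a superkey — BCNF.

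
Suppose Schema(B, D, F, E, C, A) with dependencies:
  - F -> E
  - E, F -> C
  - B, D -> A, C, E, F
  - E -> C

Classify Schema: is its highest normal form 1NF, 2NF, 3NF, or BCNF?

Candidate key: {B, D}. Prime attributes: {B, D}.
F -> E breaks BCNF: {F}⁺ = {C, E, F}, so {F} is not a superkey.
F -> E determines the non-prime attribute {E} from a non-superkey — 3NF is violated.
No non-prime attribute depends on a proper subset of any candidate key, so 2NF holds.

2NF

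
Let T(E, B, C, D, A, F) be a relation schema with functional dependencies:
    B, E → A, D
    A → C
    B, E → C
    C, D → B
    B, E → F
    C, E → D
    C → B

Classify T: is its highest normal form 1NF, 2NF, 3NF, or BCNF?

Candidate keys: {A, E}, {B, E}, {C, E}. Prime attributes: {A, B, C, E}.
A → C breaks BCNF: {A}⁺ = {A, B, C}, so {A} is not a superkey.
But every attribute on its right side ({C}) is prime, and the same holds for every other non-superkey FD, so 3NF still holds.

3NF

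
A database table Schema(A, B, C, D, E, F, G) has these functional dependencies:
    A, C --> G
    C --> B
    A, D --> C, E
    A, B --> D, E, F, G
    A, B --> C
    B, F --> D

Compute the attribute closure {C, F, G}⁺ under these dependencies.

{B, C, D, F, G}

Start with {C, F, G}.
C --> B applies; add {B} → now {B, C, F, G}.
B, F --> D applies; add {D} → now {B, C, D, F, G}.
No further FD applies.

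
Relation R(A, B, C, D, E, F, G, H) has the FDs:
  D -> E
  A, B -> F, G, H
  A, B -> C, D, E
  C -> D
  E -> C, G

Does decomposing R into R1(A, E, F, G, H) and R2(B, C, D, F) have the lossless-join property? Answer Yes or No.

Common attributes: {F}; their closure is {F}.
Neither R1 nor R2 is contained in that closure, so the decomposition is lossy.

No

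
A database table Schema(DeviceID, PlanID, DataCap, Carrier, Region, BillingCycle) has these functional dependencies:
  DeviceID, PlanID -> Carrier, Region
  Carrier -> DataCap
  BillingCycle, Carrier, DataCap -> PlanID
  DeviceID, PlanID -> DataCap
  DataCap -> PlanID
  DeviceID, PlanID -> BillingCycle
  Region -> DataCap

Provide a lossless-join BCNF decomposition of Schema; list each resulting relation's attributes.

Candidate keys of the original relation: {Carrier, DeviceID}, {DataCap, DeviceID}, {DeviceID, PlanID}, {DeviceID, Region}.
{BillingCycle, Carrier, DataCap, DeviceID, PlanID, Region}: {Carrier} determines {Carrier, DataCap, PlanID} here but is not a superkey — split on Carrier -> DataCap, PlanID, giving {Carrier, DataCap, PlanID} and {BillingCycle, Carrier, DeviceID, Region}.
{Carrier, DataCap, PlanID}: {DataCap} determines {DataCap, PlanID} here but is not a superkey — split on DataCap -> PlanID, giving {DataCap, PlanID} and {Carrier, DataCap}.
{DataCap, PlanID} is in BCNF.
{Carrier, DataCap} is in BCNF.
{BillingCycle, Carrier, DeviceID, Region} is in BCNF.

{BillingCycle, Carrier, DeviceID, Region}; {Carrier, DataCap}; {DataCap, PlanID}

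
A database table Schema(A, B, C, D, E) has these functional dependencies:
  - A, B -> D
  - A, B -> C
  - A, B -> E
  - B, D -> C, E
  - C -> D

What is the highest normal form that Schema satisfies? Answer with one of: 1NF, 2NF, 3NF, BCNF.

Candidate key: {A, B}. Prime attributes: {A, B}.
B, D -> C, E breaks BCNF: {B, D}⁺ = {B, C, D, E}, so {B, D} is not a superkey.
B, D -> C, E has non-prime {C, E} on the right and a non-superkey on the left, so 3NF fails.
Checking every proper subset of each key, none determines a non-prime attribute — 2NF is satisfied.

2NF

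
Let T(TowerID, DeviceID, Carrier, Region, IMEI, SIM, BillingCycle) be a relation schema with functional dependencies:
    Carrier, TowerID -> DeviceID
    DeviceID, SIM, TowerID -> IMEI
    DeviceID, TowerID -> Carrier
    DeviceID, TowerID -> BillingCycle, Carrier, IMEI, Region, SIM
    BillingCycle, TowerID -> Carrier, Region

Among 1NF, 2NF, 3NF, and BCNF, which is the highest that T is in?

Candidate keys: {BillingCycle, TowerID}, {Carrier, TowerID}, {DeviceID, TowerID}. Prime attributes: {BillingCycle, Carrier, DeviceID, TowerID}.
Every FD has a superkey on the left, so the relation is in BCNF.

BCNF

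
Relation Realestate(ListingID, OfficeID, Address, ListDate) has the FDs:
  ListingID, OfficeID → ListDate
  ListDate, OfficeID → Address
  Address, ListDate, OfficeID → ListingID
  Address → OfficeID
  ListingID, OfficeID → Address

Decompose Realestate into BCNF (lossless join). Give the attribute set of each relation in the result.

{Address, ListDate, ListingID}; {Address, OfficeID}

Candidate keys of the original relation: {Address, ListDate}, {Address, ListingID}, {ListDate, OfficeID}, {ListingID, OfficeID}.
In {Address, ListDate, ListingID, OfficeID}, {Address} is not a superkey ({Address}⁺ restricted to this set is {Address, OfficeID}), so split on Address → OfficeID into {Address, OfficeID} and {Address, ListDate, ListingID}.
{Address, OfficeID} has no BCNF violation.
{Address, ListDate, ListingID} has no BCNF violation.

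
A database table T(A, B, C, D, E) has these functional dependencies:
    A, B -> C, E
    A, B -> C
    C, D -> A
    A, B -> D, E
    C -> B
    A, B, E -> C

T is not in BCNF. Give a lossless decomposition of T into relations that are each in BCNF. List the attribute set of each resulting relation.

Candidate keys of the original relation: {A, B}, {A, C}, {C, D}.
{A, B, C, D, E}: {C} determines {B, C} here but is not a superkey — split on C -> B, giving {B, C} and {A, C, D, E}.
{B, C} has no BCNF violation.
{A, C, D, E} has no BCNF violation.

{A, C, D, E}; {B, C}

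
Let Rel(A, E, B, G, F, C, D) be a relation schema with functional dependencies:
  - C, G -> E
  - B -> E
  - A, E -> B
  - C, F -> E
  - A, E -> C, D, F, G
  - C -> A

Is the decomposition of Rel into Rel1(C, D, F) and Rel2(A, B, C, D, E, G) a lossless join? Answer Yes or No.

No

Common attributes: {C, D}; their closure is {A, C, D}.
The closure covers neither Rel1 nor Rel2 entirely; the join is not lossless.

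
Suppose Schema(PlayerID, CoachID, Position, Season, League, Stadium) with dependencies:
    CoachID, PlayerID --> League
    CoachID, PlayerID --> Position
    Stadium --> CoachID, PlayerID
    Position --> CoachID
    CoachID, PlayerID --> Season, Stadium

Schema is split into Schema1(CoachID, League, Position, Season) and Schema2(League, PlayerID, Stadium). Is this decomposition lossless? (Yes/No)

No

The shared attributes are {League} and {League}⁺ = {League}.
Schema1 ⊄ {League} and Schema2 ⊄ {League}, so the split is lossy.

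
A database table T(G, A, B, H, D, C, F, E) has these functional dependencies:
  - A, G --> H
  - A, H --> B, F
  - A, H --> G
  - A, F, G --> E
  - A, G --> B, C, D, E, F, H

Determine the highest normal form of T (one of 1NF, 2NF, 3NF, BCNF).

BCNF

Candidate keys: {A, G}, {A, H}. Prime attributes: {A, G, H}.
The left-hand side of every FD is a superkey, so BCNF is satisfied.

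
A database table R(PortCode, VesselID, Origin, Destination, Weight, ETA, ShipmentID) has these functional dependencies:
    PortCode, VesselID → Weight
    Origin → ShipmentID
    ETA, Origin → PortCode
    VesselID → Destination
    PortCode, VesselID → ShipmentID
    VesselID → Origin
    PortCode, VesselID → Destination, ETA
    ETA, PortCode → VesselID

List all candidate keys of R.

Closure of {ETA, Origin} is {Destination, ETA, Origin, PortCode, ShipmentID, VesselID, Weight}, the whole schema; {ETA, Origin} is a candidate key.
Closure of {ETA, PortCode} is {Destination, ETA, Origin, PortCode, ShipmentID, VesselID, Weight}, the whole schema; {ETA, PortCode} is a candidate key.
Closure of {ETA, VesselID} is {Destination, ETA, Origin, PortCode, ShipmentID, VesselID, Weight}, the whole schema; {ETA, VesselID} is a candidate key.
Closure of {PortCode, VesselID} is {Destination, ETA, Origin, PortCode, ShipmentID, VesselID, Weight}, the whole schema; {PortCode, VesselID} is a candidate key.
Any other superkey properly contains one of these, so there are no further candidate keys.

{ETA, Origin}, {ETA, PortCode}, {ETA, VesselID}, {PortCode, VesselID}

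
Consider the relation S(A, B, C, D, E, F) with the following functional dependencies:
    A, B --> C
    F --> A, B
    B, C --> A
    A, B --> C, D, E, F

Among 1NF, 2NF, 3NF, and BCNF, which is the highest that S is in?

Candidate keys: {A, B}, {B, C}, {F}. Prime attributes: {A, B, C, F}.
Each dependency's left side is a superkey — BCNF holds.

BCNF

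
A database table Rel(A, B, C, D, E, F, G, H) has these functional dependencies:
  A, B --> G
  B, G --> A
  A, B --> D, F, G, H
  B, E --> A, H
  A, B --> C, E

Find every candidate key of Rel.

{A, B}, {B, E}, {B, G}

Attributes never on any right-hand side: {B} — every candidate key must contain it.
{A, B}⁺ = {A, B, C, D, E, F, G, H}, which is every attribute, so {A, B} is a candidate key.
{B, E}⁺ = {A, B, C, D, E, F, G, H}, which is every attribute, so {B, E} is a candidate key.
{B, G}⁺ = {A, B, C, D, E, F, G, H}, which is every attribute, so {B, G} is a candidate key.
These are minimal and exhaustive — every other superkey contains one of them.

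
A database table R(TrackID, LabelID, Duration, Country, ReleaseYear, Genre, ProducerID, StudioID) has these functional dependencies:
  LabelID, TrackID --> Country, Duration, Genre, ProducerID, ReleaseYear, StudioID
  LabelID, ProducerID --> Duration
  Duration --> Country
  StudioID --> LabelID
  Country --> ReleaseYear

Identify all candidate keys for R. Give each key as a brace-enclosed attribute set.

No FD produces {TrackID}, so it must be in every candidate key.
{LabelID, TrackID}⁺ = {Country, Duration, Genre, LabelID, ProducerID, ReleaseYear, StudioID, TrackID} — all of the relation — so {LabelID, TrackID} is a candidate key.
{StudioID, TrackID}⁺ = {Country, Duration, Genre, LabelID, ProducerID, ReleaseYear, StudioID, TrackID} — all of the relation — so {StudioID, TrackID} is a candidate key.
No proper subset of any of these is a key, and no other minimal superkey exists.

{LabelID, TrackID}, {StudioID, TrackID}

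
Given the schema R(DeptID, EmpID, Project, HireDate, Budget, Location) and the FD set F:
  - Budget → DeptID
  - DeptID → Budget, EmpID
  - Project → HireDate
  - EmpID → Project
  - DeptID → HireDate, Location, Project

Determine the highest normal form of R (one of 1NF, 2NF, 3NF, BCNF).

Candidate keys: {Budget}, {DeptID}. Prime attributes: {Budget, DeptID}.
Project → HireDate: {Project}⁺ = {HireDate, Project}, which is not all of the attributes, so the left side is not a superkey — BCNF is violated.
Project → HireDate has non-prime {HireDate} on the right and a non-superkey on the left, so 3NF fails.
All keys have size 1, which rules out partial dependencies — 2NF is satisfied.

2NF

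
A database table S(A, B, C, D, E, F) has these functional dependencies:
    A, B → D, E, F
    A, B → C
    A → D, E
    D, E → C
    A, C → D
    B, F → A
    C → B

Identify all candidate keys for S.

{A}, {B, F}, {C, F}, {D, E, F}

{A} is a candidate key since {A}⁺ = {A, B, C, D, E, F} covers every attribute.
{B, F} is a candidate key since {B, F}⁺ = {A, B, C, D, E, F} covers every attribute.
{C, F} is a candidate key since {C, F}⁺ = {A, B, C, D, E, F} covers every attribute.
{D, E, F} is a candidate key since {D, E, F}⁺ = {A, B, C, D, E, F} covers every attribute.
Any other superkey properly contains one of these, so there are no further candidate keys.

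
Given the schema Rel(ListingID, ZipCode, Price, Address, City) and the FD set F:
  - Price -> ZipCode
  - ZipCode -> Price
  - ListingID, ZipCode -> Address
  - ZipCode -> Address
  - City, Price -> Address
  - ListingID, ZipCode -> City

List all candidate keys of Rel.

{ListingID, Price}, {ListingID, ZipCode}

Attributes never on any right-hand side: {ListingID} — every candidate key must contain it.
Closure of {ListingID, Price} is {Address, City, ListingID, Price, ZipCode}, the whole schema; {ListingID, Price} is a candidate key.
Closure of {ListingID, ZipCode} is {Address, City, ListingID, Price, ZipCode}, the whole schema; {ListingID, ZipCode} is a candidate key.
No proper subset of any of these is a key, and no other minimal superkey exists.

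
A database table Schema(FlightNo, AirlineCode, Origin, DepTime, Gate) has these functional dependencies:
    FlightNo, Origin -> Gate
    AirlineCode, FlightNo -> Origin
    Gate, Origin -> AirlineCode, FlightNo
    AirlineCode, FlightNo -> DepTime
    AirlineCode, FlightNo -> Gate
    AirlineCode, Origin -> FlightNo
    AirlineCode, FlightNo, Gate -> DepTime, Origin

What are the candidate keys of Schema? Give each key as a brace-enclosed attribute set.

{AirlineCode, FlightNo}⁺ = {AirlineCode, DepTime, FlightNo, Gate, Origin}, which is every attribute, so {AirlineCode, FlightNo} is a candidate key.
{AirlineCode, Origin}⁺ = {AirlineCode, DepTime, FlightNo, Gate, Origin}, which is every attribute, so {AirlineCode, Origin} is a candidate key.
{FlightNo, Origin}⁺ = {AirlineCode, DepTime, FlightNo, Gate, Origin}, which is every attribute, so {FlightNo, Origin} is a candidate key.
{Gate, Origin}⁺ = {AirlineCode, DepTime, FlightNo, Gate, Origin}, which is every attribute, so {Gate, Origin} is a candidate key.
No proper subset of any of these is a key, and no other minimal superkey exists.

{AirlineCode, FlightNo}, {AirlineCode, Origin}, {FlightNo, Origin}, {Gate, Origin}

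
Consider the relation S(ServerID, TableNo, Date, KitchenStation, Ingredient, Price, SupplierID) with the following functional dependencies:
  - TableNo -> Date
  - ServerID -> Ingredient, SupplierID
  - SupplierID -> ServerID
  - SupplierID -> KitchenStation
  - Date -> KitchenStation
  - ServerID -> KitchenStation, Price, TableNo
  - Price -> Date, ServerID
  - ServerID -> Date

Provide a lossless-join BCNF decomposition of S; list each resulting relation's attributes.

{Date, KitchenStation}; {Date, TableNo}; {Ingredient, Price, ServerID, SupplierID, TableNo}

Candidate keys of the original relation: {Price}, {ServerID}, {SupplierID}.
Within {Date, Ingredient, KitchenStation, Price, ServerID, SupplierID, TableNo}: {TableNo}⁺ ∩ {Date, Ingredient, KitchenStation, Price, ServerID, SupplierID, TableNo} = {Date, KitchenStation, TableNo}, not the whole set, so TableNo -> Date, KitchenStation violates BCNF; decompose into {Date, KitchenStation, TableNo} and {Ingredient, Price, ServerID, SupplierID, TableNo}.
Within {Date, KitchenStation, TableNo}: {Date}⁺ ∩ {Date, KitchenStation, TableNo} = {Date, KitchenStation}, not the whole set, so Date -> KitchenStation violates BCNF; decompose into {Date, KitchenStation} and {Date, TableNo}.
{Date, KitchenStation} is in BCNF.
{Date, TableNo} is in BCNF.
{Ingredient, Price, ServerID, SupplierID, TableNo} is in BCNF.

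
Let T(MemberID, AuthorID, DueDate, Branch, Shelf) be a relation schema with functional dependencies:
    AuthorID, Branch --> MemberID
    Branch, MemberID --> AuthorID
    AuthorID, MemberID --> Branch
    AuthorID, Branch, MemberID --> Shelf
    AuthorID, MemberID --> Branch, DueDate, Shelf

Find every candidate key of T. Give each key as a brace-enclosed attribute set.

{AuthorID, Branch}⁺ = {AuthorID, Branch, DueDate, MemberID, Shelf} — all of the relation — so {AuthorID, Branch} is a candidate key.
{AuthorID, MemberID}⁺ = {AuthorID, Branch, DueDate, MemberID, Shelf} — all of the relation — so {AuthorID, MemberID} is a candidate key.
{Branch, MemberID}⁺ = {AuthorID, Branch, DueDate, MemberID, Shelf} — all of the relation — so {Branch, MemberID} is a candidate key.
Any other superkey properly contains one of these, so there are no further candidate keys.

{AuthorID, Branch}, {AuthorID, MemberID}, {Branch, MemberID}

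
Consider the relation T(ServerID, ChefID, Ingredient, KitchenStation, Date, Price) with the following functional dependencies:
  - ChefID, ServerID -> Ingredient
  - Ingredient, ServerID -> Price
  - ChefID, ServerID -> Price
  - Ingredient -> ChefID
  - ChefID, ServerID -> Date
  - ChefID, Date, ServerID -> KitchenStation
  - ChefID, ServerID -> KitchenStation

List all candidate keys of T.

{ChefID, ServerID}, {Ingredient, ServerID}

{ServerID} never appears on the right of any FD, so every key must include it.
{ChefID, ServerID}⁺ = {ChefID, Date, Ingredient, KitchenStation, Price, ServerID}, which is every attribute, so {ChefID, ServerID} is a candidate key.
{Ingredient, ServerID}⁺ = {ChefID, Date, Ingredient, KitchenStation, Price, ServerID}, which is every attribute, so {Ingredient, ServerID} is a candidate key.
No proper subset of any of these is a key, and no other minimal superkey exists.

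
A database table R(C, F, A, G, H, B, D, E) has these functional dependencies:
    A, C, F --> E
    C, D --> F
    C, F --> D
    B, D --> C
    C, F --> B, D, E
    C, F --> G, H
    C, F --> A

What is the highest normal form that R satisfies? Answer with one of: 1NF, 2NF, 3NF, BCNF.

Candidate keys: {B, D}, {C, D}, {C, F}. Prime attributes: {B, C, D, F}.
The left-hand side of every FD is a superkey, so BCNF is satisfied.

BCNF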